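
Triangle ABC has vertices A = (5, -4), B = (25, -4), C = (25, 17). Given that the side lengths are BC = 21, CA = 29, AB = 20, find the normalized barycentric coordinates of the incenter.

The incenter has barycentric coordinates proportional to the opposite side lengths: (21 : 29 : 20).
Normalizing by 21+29+20 = 70 gives (3/10, 29/70, 2/7).

(3/10, 29/70, 2/7)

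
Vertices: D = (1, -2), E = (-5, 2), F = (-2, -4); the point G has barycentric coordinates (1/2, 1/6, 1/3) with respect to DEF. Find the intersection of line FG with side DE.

(-1/2, -1)

Line FG meets DE where the F-coordinate vanishes; zeroing G's F-weight and renormalizing leaves D, E-weights 1/2 : 1/6 → (3/4, 1/4).
So H = (3/4)·D + (1/4)·E = (-1/2, -1).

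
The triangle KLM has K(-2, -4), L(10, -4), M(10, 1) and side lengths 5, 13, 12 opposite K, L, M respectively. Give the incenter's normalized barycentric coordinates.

The incenter has barycentric coordinates proportional to the opposite side lengths: (5 : 13 : 12).
Normalizing by 5+13+12 = 30 gives (1/6, 13/30, 2/5).

(1/6, 13/30, 2/5)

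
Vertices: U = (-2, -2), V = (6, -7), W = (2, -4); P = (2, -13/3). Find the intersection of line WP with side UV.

(2, -9/2)

Barycentric coordinates of P with respect to UVW: (1/3, 1/3, 1/3).
On side UV the W-coordinate is zero; dropping P's W-weight 1/3 and renormalizing the remaining 1/3 : 1/3 gives weights 1/2, 1/2 on U, V.
Q = (1/2)·(-2, -2) + (1/2)·(6, -7) = (2, -9/2).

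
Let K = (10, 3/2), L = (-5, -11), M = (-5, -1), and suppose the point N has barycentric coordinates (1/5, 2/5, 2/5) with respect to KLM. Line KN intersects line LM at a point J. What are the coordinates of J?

(-5, -6)

Line KN meets LM where the K-coordinate vanishes; zeroing N's K-weight and renormalizing leaves L, M-weights 2/5 : 2/5 → (1/2, 1/2).
So J = (1/2)·L + (1/2)·M = (-5, -6).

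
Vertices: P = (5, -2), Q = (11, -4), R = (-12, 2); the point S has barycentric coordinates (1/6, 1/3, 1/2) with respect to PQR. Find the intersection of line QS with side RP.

Line QS meets RP where the Q-coordinate vanishes; zeroing S's Q-weight and renormalizing leaves R, P-weights 1/2 : 1/6 → (3/4, 1/4).
So T = (3/4)·R + (1/4)·P = (-31/4, 1).

(-31/4, 1)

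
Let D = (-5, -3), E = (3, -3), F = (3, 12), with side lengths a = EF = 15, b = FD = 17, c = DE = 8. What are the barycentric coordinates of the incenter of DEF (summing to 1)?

The incenter has barycentric coordinates proportional to the opposite side lengths: (15 : 17 : 8).
Normalizing by 15+17+8 = 40 gives (3/8, 17/40, 1/5).

(3/8, 17/40, 1/5)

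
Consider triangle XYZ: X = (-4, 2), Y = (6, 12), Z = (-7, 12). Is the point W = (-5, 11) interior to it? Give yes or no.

yes

Barycentric coordinates of W: (1/10, 17/130, 10/13).
The three coordinates are positive, positive, positive; a point is interior exactly when all three are positive.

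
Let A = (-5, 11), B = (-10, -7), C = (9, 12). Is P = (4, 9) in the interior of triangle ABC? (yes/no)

Barycentric coordinates of P: (2/13, 37/247, 172/247).
The three coordinates are positive, positive, positive; a point is interior exactly when all three are positive.

yes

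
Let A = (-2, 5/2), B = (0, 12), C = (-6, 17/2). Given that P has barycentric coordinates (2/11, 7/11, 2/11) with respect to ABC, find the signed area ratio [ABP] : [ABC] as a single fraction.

2/11

The signed ratio [ABP]/[ABC] equals the barycentric coordinate of P at vertex C, which is 2/11.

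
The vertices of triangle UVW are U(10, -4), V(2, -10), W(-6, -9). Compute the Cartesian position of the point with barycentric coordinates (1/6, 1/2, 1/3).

(2/3, -26/3)

P = (1/6)·U + (1/2)·V + (1/3)·W.
x-coordinate: (1/6)·10 + (1/2)·2 + (1/3)·(-6) = 2/3.
y-coordinate: (1/6)·(-4) + (1/2)·(-10) + (1/3)·(-9) = -26/3.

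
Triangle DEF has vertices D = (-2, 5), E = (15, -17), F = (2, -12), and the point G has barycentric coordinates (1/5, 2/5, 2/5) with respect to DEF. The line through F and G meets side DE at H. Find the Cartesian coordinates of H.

Line FG meets DE where the F-coordinate vanishes; zeroing G's F-weight and renormalizing leaves D, E-weights 1/5 : 2/5 → (1/3, 2/3).
So H = (1/3)·D + (2/3)·E = (28/3, -29/3).

(28/3, -29/3)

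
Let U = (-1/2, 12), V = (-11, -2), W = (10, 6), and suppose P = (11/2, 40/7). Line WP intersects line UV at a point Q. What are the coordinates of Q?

Barycentric coordinates of P with respect to UVW: (1/7, 1/7, 5/7).
On side UV the W-coordinate is zero; dropping P's W-weight 5/7 and renormalizing the remaining 1/7 : 1/7 gives weights 1/2, 1/2 on U, V.
Q = (1/2)·(-1/2, 12) + (1/2)·(-11, -2) = (-23/4, 5).

(-23/4, 5)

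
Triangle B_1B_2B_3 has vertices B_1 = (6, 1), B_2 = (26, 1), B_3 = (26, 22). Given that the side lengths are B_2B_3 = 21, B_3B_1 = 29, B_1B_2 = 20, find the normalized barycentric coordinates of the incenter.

The incenter has barycentric coordinates proportional to the opposite side lengths: (21 : 29 : 20).
Normalizing by 21+29+20 = 70 gives (3/10, 29/70, 2/7).

(3/10, 29/70, 2/7)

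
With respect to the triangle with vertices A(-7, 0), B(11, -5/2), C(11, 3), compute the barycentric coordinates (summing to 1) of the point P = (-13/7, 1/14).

(5/7, 1/7, 1/7)

Signed area of the reference triangle: [ABC] = ½·((-7)·(-5/2−3) + 11·(3−0) + 11·(0−(-5/2))) = ½·(77/2 + 33 + 55/2) = 99/2.
[PBC] = ½·((-13/7)·(-5/2−3) + 11·(3−(1/14)) + 11·(1/14−(-5/2))) = ½·(143/14 + 451/14 + 198/7) = 495/14, so the A-coordinate is (495/14)/(99/2) = 5/7.
[APC] = ½·((-7)·(1/14−3) + (-13/7)·(3−0) + 11·(0−(1/14))) = ½·(41/2 − 39/7 − 11/14) = 99/14, so the B-coordinate is 1/7.
[ABP] = ½·((-7)·(-5/2−(1/14)) + 11·(1/14−0) + (-13/7)·(0−(-5/2))) = ½·(18 + 11/14 − 65/14) = 99/14, so the C-coordinate is 1/7.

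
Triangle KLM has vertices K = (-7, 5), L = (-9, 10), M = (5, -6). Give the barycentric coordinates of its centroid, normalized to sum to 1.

(1/3, 1/3, 1/3)

The centroid is the average of the vertices, so each weight is 1/3.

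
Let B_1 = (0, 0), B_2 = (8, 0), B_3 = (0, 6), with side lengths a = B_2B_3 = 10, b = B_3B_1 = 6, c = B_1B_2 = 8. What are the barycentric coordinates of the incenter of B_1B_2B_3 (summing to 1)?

The incenter has barycentric coordinates proportional to the opposite side lengths: (10 : 6 : 8).
Normalizing by 10+6+8 = 24 gives (5/12, 1/4, 1/3).

(5/12, 1/4, 1/3)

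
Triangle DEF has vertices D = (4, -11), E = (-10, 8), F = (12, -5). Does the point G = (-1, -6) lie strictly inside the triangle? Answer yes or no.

no

Barycentric coordinates of G: (191/236, 35/118, -25/236).
The three coordinates are positive, positive, negative; a point is interior exactly when all three are positive.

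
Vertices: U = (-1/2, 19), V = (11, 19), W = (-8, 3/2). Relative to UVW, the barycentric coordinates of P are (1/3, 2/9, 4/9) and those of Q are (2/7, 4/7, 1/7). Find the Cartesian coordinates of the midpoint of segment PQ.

Barycentric coordinates of the midpoint are the average: (13/42, 25/63, 37/126).
Converting: (13/42)·U + (25/63)·V + (37/126)·W = (67/36, 499/36).

(67/36, 499/36)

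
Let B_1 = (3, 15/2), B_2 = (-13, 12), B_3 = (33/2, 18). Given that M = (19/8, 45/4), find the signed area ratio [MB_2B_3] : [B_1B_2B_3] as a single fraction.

1/2

[B_1B_2B_3] = ½·(3·(12−18) + (-13)·(18−(15/2)) + (33/2)·(15/2−12)) = ½·(-18 − 273/2 − 297/4) = -915/8.
[MB_2B_3] = ½·((19/8)·(12−18) + (-13)·(18−(45/4)) + (33/2)·(45/4−12)) = ½·(-57/4 − 351/4 − 99/8) = -915/16, so the ratio is (-915/16)/(-915/8) = 1/2.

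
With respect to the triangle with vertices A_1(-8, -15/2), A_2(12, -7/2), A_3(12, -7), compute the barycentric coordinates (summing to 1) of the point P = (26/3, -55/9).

Signed area of the reference triangle: [A_1A_2A_3] = ½·((-8)·(-7/2−(-7)) + 12·(-7−(-15/2)) + 12·(-15/2−(-7/2))) = ½·(-28 + 6 − 48) = -35.
[PA_2A_3] = ½·((26/3)·(-7/2−(-7)) + 12·(-7−(-55/9)) + 12·(-55/9−(-7/2))) = ½·(91/3 − 32/3 − 94/3) = -35/6, so the A_1-coordinate is (-35/6)/(-35) = 1/6.
[A_1PA_3] = ½·((-8)·(-55/9−(-7)) + (26/3)·(-7−(-15/2)) + 12·(-15/2−(-55/9))) = ½·(-64/9 + 13/3 − 50/3) = -175/18, so the A_2-coordinate is 5/18.
[A_1A_2P] = ½·((-8)·(-7/2−(-55/9)) + 12·(-55/9−(-15/2)) + (26/3)·(-15/2−(-7/2))) = ½·(-188/9 + 50/3 − 104/3) = -175/9, so the A_3-coordinate is 5/9.
Check: 1/6 + 5/18 + 5/9 = 1.

(1/6, 5/18, 5/9)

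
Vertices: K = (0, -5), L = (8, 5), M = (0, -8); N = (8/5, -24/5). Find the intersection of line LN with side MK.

(0, -29/4)

Barycentric coordinates of N with respect to KLM: (1/5, 1/5, 3/5).
On side MK the L-coordinate is zero; dropping N's L-weight 1/5 and renormalizing the remaining 3/5 : 1/5 gives weights 3/4, 1/4 on M, K.
J = (3/4)·(0, -8) + (1/4)·(0, -5) = (0, -29/4).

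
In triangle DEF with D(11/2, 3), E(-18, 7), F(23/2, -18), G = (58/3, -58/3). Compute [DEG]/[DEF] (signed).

1

[DEF] = ½·((11/2)·(7−(-18)) + (-18)·(-18−3) + (23/2)·(3−7)) = ½·(275/2 + 378 − 46) = 939/4.
[DEG] = ½·((11/2)·(7−(-58/3)) + (-18)·(-58/3−3) + (58/3)·(3−7)) = ½·(869/6 + 402 − 232/3) = 939/4, so the ratio is (939/4)/(939/4) = 1.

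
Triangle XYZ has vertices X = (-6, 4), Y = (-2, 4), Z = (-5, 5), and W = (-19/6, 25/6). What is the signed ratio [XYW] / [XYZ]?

1/6

[XYZ] = ½·((-6)·(4−5) + (-2)·(5−4) + (-5)·(4−4)) = ½·(6 − 2 + 0) = 2.
[XYW] = ½·((-6)·(4−(25/6)) + (-2)·(25/6−4) + (-19/6)·(4−4)) = ½·(1 − 1/3 + 0) = 1/3, so the ratio is (1/3)/2 = 1/6.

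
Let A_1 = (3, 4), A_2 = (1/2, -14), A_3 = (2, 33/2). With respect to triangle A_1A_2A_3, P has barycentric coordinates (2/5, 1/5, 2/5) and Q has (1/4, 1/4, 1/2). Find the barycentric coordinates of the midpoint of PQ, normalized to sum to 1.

(13/40, 9/40, 9/20)

Since both coordinate triples sum to 1, the midpoint's barycentrics are the componentwise average.
(2/5+1/4)/2 = 13/40; similarly 9/40 and 9/20.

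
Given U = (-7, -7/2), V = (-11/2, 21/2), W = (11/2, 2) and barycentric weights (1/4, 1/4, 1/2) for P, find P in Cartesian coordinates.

P = (1/4)·U + (1/4)·V + (1/2)·W.
x-coordinate: (1/4)·(-7) + (1/4)·(-11/2) + (1/2)·(11/2) = -3/8.
y-coordinate: (1/4)·(-7/2) + (1/4)·(21/2) + (1/2)·2 = 11/4.

(-3/8, 11/4)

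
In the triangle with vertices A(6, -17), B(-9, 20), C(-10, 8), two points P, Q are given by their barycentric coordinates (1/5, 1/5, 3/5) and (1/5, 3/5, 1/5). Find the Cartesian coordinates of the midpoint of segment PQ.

(-32/5, 39/5)

Barycentric coordinates of the midpoint are the average: (1/5, 2/5, 2/5).
Converting: (1/5)·A + (2/5)·B + (2/5)·C = (-32/5, 39/5).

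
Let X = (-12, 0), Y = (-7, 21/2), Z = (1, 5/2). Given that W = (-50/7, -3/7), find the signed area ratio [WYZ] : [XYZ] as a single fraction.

[XYZ] = ½·((-12)·(21/2−(5/2)) + (-7)·(5/2−0) + 1·(0−(21/2))) = ½·(-96 − 35/2 − 21/2) = -62.
[WYZ] = ½·((-50/7)·(21/2−(5/2)) + (-7)·(5/2−(-3/7)) + 1·(-3/7−(21/2))) = ½·(-400/7 − 41/2 − 153/14) = -310/7, so the ratio is (-310/7)/(-62) = 5/7.

5/7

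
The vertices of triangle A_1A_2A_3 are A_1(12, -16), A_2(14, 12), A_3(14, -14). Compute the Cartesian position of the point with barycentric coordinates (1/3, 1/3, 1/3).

P = (1/3)·A_1 + (1/3)·A_2 + (1/3)·A_3.
x-coordinate: (1/3)·12 + (1/3)·14 + (1/3)·14 = 40/3.
y-coordinate: (1/3)·(-16) + (1/3)·12 + (1/3)·(-14) = -6.

(40/3, -6)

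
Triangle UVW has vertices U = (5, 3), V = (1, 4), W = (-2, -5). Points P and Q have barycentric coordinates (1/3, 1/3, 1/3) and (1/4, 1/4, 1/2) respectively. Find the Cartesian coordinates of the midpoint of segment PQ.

Barycentric coordinates of the midpoint are the average: (7/24, 7/24, 5/12).
Converting: (7/24)·U + (7/24)·V + (5/12)·W = (11/12, -1/24).

(11/12, -1/24)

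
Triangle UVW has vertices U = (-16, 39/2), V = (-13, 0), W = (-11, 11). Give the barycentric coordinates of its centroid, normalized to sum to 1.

(1/3, 1/3, 1/3)

The centroid is the average of the vertices, so each weight is 1/3.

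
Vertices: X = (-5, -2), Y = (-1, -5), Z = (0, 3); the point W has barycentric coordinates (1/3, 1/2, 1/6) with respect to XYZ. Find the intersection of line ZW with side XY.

Line ZW meets XY where the Z-coordinate vanishes; zeroing W's Z-weight and renormalizing leaves X, Y-weights 1/3 : 1/2 → (2/5, 3/5).
So V = (2/5)·X + (3/5)·Y = (-13/5, -19/5).

(-13/5, -19/5)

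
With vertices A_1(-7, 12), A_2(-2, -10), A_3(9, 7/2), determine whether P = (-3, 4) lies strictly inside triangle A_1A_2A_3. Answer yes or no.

Barycentric coordinates of P: (335/619, 188/619, 96/619).
The three coordinates are positive, positive, positive; a point is interior exactly when all three are positive.

yes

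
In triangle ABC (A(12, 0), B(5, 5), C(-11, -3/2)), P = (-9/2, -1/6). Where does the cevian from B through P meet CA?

(-32/5, -6/5)

Barycentric coordinates of P with respect to ABC: (1/6, 1/6, 2/3).
On side CA the B-coordinate is zero; dropping P's B-weight 1/6 and renormalizing the remaining 2/3 : 1/6 gives weights 4/5, 1/5 on C, A.
Q = (4/5)·(-11, -3/2) + (1/5)·(12, 0) = (-32/5, -6/5).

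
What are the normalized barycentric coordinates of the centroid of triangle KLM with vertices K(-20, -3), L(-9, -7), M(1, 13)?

(1/3, 1/3, 1/3)

The centroid is the average of the vertices, so each weight is 1/3.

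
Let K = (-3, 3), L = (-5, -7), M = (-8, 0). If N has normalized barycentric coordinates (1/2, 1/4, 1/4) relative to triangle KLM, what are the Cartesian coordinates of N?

N = (1/2)·K + (1/4)·L + (1/4)·M.
x-coordinate: (1/2)·(-3) + (1/4)·(-5) + (1/4)·(-8) = -19/4.
y-coordinate: (1/2)·3 + (1/4)·(-7) + (1/4)·0 = -1/4.

(-19/4, -1/4)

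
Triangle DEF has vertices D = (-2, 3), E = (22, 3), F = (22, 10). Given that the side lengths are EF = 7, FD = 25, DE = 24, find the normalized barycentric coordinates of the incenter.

The incenter has barycentric coordinates proportional to the opposite side lengths: (7 : 25 : 24).
Normalizing by 7+25+24 = 56 gives (1/8, 25/56, 3/7).

(1/8, 25/56, 3/7)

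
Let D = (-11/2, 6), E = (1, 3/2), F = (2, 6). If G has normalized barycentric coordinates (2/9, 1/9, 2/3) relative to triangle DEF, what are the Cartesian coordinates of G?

G = (2/9)·D + (1/9)·E + (2/3)·F.
x-coordinate: (2/9)·(-11/2) + (1/9)·1 + (2/3)·2 = 2/9.
y-coordinate: (2/9)·6 + (1/9)·(3/2) + (2/3)·6 = 11/2.

(2/9, 11/2)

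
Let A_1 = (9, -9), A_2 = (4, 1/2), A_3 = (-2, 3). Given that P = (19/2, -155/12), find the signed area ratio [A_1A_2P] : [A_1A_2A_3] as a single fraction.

1/3

[A_1A_2A_3] = ½·(9·(1/2−3) + 4·(3−(-9)) + (-2)·(-9−(1/2))) = ½·(-45/2 + 48 + 19) = 89/4.
[A_1A_2P] = ½·(9·(1/2−(-155/12)) + 4·(-155/12−(-9)) + (19/2)·(-9−(1/2))) = ½·(483/4 − 47/3 − 361/4) = 89/12, so the ratio is (89/12)/(89/4) = 1/3.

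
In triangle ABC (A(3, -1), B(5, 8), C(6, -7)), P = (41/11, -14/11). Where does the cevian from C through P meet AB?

(29/9, 0)

Barycentric coordinates of P with respect to ABC: (8/11, 1/11, 2/11).
On side AB the C-coordinate is zero; dropping P's C-weight 2/11 and renormalizing the remaining 8/11 : 1/11 gives weights 8/9, 1/9 on A, B.
Q = (8/9)·(3, -1) + (1/9)·(5, 8) = (29/9, 0).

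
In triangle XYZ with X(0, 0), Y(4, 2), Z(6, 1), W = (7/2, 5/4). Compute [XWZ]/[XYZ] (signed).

[XYZ] = ½·(0·(2−1) + 4·(1−0) + 6·(0−2)) = ½·(0 + 4 − 12) = -4.
[XWZ] = ½·(0·(5/4−1) + (7/2)·(1−0) + 6·(0−(5/4))) = ½·(0 + 7/2 − 15/2) = -2, so the ratio is (-2)/(-4) = 1/2.

1/2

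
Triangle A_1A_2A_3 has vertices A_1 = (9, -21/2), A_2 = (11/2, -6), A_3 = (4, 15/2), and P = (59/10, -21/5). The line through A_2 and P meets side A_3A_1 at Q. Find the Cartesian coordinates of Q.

(13/2, -3/2)

Barycentric coordinates of P with respect to A_1A_2A_3: (1/5, 3/5, 1/5).
On side A_3A_1 the A_2-coordinate is zero; dropping P's A_2-weight 3/5 and renormalizing the remaining 1/5 : 1/5 gives weights 1/2, 1/2 on A_3, A_1.
Q = (1/2)·(4, 15/2) + (1/2)·(9, -21/2) = (13/2, -3/2).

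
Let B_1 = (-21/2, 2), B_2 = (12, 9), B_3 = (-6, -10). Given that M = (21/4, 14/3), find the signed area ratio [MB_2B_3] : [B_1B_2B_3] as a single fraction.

[B_1B_2B_3] = ½·((-21/2)·(9−(-10)) + 12·(-10−2) + (-6)·(2−9)) = ½·(-399/2 − 144 + 42) = -603/4.
[MB_2B_3] = ½·((21/4)·(9−(-10)) + 12·(-10−(14/3)) + (-6)·(14/3−9)) = ½·(399/4 − 176 + 26) = -201/8, so the ratio is (-201/8)/(-603/4) = 1/6.

1/6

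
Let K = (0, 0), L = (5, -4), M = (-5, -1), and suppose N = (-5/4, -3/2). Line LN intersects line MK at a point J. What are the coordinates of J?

Barycentric coordinates of N with respect to KLM: (1/4, 1/4, 1/2).
On side MK the L-coordinate is zero; dropping N's L-weight 1/4 and renormalizing the remaining 1/2 : 1/4 gives weights 2/3, 1/3 on M, K.
J = (2/3)·(-5, -1) + (1/3)·(0, 0) = (-10/3, -2/3).

(-10/3, -2/3)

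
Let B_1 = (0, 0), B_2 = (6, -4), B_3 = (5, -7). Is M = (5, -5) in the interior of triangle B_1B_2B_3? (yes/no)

Barycentric coordinates of M: (1/11, 5/11, 5/11).
The three coordinates are positive, positive, positive; a point is interior exactly when all three are positive.

yes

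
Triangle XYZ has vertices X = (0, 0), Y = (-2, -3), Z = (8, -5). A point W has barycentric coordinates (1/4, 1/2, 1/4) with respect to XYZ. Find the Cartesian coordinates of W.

(1, -11/4)

W = (1/4)·X + (1/2)·Y + (1/4)·Z.
x-coordinate: (1/4)·0 + (1/2)·(-2) + (1/4)·8 = 1.
y-coordinate: (1/4)·0 + (1/2)·(-3) + (1/4)·(-5) = -11/4.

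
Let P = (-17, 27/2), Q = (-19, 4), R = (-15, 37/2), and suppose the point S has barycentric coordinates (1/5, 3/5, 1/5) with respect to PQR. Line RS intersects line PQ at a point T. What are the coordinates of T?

Line RS meets PQ where the R-coordinate vanishes; zeroing S's R-weight and renormalizing leaves P, Q-weights 1/5 : 3/5 → (1/4, 3/4).
So T = (1/4)·P + (3/4)·Q = (-37/2, 51/8).

(-37/2, 51/8)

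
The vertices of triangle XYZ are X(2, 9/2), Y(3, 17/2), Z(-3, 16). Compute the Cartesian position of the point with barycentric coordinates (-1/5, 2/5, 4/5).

W = (-1/5)·X + (2/5)·Y + (4/5)·Z.
x-coordinate: (-1/5)·2 + (2/5)·3 + (4/5)·(-3) = -8/5.
y-coordinate: (-1/5)·(9/2) + (2/5)·(17/2) + (4/5)·16 = 153/10.

(-8/5, 153/10)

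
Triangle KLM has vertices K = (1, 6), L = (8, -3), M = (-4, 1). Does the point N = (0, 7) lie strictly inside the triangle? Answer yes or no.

Barycentric coordinates of N: (11/10, -1/8, 1/40).
The three coordinates are positive, negative, positive; a point is interior exactly when all three are positive.

no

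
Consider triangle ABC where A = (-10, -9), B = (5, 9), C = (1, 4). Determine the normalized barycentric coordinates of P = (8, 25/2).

Signed area of the reference triangle: [ABC] = ½·((-10)·(9−4) + 5·(4−(-9)) + 1·(-9−9)) = ½·(-50 + 65 − 18) = -3/2.
[PBC] = ½·(8·(9−4) + 5·(4−(25/2)) + 1·(25/2−9)) = ½·(40 − 85/2 + 7/2) = 1/2, so the A-coordinate is (1/2)/(-3/2) = -1/3.
[APC] = ½·((-10)·(25/2−4) + 8·(4−(-9)) + 1·(-9−(25/2))) = ½·(-85 + 104 − 43/2) = -5/4, so the B-coordinate is 5/6.
[ABP] = ½·((-10)·(9−(25/2)) + 5·(25/2−(-9)) + 8·(-9−9)) = ½·(35 + 215/2 − 144) = -3/4, so the C-coordinate is 1/2.

(-1/3, 5/6, 1/2)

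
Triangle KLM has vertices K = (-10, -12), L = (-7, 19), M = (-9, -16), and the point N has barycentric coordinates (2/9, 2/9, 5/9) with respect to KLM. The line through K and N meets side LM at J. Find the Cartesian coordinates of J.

Line KN meets LM where the K-coordinate vanishes; zeroing N's K-weight and renormalizing leaves L, M-weights 2/9 : 5/9 → (2/7, 5/7).
So J = (2/7)·L + (5/7)·M = (-59/7, -6).

(-59/7, -6)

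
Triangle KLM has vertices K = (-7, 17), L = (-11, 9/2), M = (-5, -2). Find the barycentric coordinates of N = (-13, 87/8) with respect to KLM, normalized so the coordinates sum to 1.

(1/4, 5/4, -1/2)

Signed area of the reference triangle: [KLM] = ½·((-7)·(9/2−(-2)) + (-11)·(-2−17) + (-5)·(17−(9/2))) = ½·(-91/2 + 209 − 125/2) = 101/2.
[NLM] = ½·((-13)·(9/2−(-2)) + (-11)·(-2−(87/8)) + (-5)·(87/8−(9/2))) = ½·(-169/2 + 1133/8 − 255/8) = 101/8, so the K-coordinate is (101/8)/(101/2) = 1/4.
[KNM] = ½·((-7)·(87/8−(-2)) + (-13)·(-2−17) + (-5)·(17−(87/8))) = ½·(-721/8 + 247 − 245/8) = 505/8, so the L-coordinate is 5/4.
[KLN] = ½·((-7)·(9/2−(87/8)) + (-11)·(87/8−17) + (-13)·(17−(9/2))) = ½·(357/8 + 539/8 − 325/2) = -101/4, so the M-coordinate is -1/2.
Check: 1/4 + 5/4 − 1/2 = 1.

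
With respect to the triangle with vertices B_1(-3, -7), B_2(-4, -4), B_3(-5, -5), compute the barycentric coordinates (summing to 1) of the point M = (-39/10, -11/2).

Signed area of the reference triangle: [B_1B_2B_3] = ½·((-3)·(-4−(-5)) + (-4)·(-5−(-7)) + (-5)·(-7−(-4))) = ½·(-3 − 8 + 15) = 2.
[MB_2B_3] = ½·((-39/10)·(-4−(-5)) + (-4)·(-5−(-11/2)) + (-5)·(-11/2−(-4))) = ½·(-39/10 − 2 + 15/2) = 4/5, so the B_1-coordinate is (4/5)/2 = 2/5.
[B_1MB_3] = ½·((-3)·(-11/2−(-5)) + (-39/10)·(-5−(-7)) + (-5)·(-7−(-11/2))) = ½·(3/2 − 39/5 + 15/2) = 3/5, so the B_2-coordinate is 3/10.
[B_1B_2M] = ½·((-3)·(-4−(-11/2)) + (-4)·(-11/2−(-7)) + (-39/10)·(-7−(-4))) = ½·(-9/2 − 6 + 117/10) = 3/5, so the B_3-coordinate is 3/10.
Check: 2/5 + 3/10 + 3/10 = 1.

(2/5, 3/10, 3/10)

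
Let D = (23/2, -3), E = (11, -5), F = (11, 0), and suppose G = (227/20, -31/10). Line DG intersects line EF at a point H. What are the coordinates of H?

Barycentric coordinates of G with respect to DEF: (7/10, 1/5, 1/10).
On side EF the D-coordinate is zero; dropping G's D-weight 7/10 and renormalizing the remaining 1/5 : 1/10 gives weights 2/3, 1/3 on E, F.
H = (2/3)·(11, -5) + (1/3)·(11, 0) = (11, -10/3).

(11, -10/3)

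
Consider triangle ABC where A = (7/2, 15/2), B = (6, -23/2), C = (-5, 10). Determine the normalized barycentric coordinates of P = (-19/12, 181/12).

Signed area of the reference triangle: [ABC] = ½·((7/2)·(-23/2−10) + 6·(10−(15/2)) + (-5)·(15/2−(-23/2))) = ½·(-301/4 + 15 − 95) = -621/8.
[PBC] = ½·((-19/12)·(-23/2−10) + 6·(10−(181/12)) + (-5)·(181/12−(-23/2))) = ½·(817/24 − 61/2 − 1595/12) = -1035/16, so the A-coordinate is (-1035/16)/(-621/8) = 5/6.
[APC] = ½·((7/2)·(181/12−10) + (-19/12)·(10−(15/2)) + (-5)·(15/2−(181/12))) = ½·(427/24 − 95/24 + 455/12) = 207/8, so the B-coordinate is -1/3.
[ABP] = ½·((7/2)·(-23/2−(181/12)) + 6·(181/12−(15/2)) + (-19/12)·(15/2−(-23/2))) = ½·(-2233/24 + 91/2 − 361/12) = -621/16, so the C-coordinate is 1/2.
Check: 5/6 − 1/3 + 1/2 = 1.

(5/6, -1/3, 1/2)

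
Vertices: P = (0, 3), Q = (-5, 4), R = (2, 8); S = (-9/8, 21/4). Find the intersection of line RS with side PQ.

Barycentric coordinates of S with respect to PQR: (1/4, 3/8, 3/8).
On side PQ the R-coordinate is zero; dropping S's R-weight 3/8 and renormalizing the remaining 1/4 : 3/8 gives weights 2/5, 3/5 on P, Q.
T = (2/5)·(0, 3) + (3/5)·(-5, 4) = (-3, 18/5).

(-3, 18/5)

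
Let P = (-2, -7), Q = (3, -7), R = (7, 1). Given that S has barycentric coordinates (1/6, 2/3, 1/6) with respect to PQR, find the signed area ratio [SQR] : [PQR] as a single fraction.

1/6

The signed ratio [SQR]/[PQR] equals the barycentric coordinate of S at vertex P, which is 1/6.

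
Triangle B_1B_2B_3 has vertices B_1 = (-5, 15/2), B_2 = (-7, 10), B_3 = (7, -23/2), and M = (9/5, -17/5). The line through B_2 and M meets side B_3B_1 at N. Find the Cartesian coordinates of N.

Barycentric coordinates of M with respect to B_1B_2B_3: (1/5, 1/5, 3/5).
On side B_3B_1 the B_2-coordinate is zero; dropping M's B_2-weight 1/5 and renormalizing the remaining 3/5 : 1/5 gives weights 3/4, 1/4 on B_3, B_1.
N = (3/4)·(7, -23/2) + (1/4)·(-5, 15/2) = (4, -27/4).

(4, -27/4)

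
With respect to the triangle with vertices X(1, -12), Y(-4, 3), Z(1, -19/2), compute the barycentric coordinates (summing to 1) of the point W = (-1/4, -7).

Signed area of the reference triangle: [XYZ] = ½·(1·(3−(-19/2)) + (-4)·(-19/2−(-12)) + 1·(-12−3)) = ½·(25/2 − 10 − 15) = -25/4.
[WYZ] = ½·((-1/4)·(3−(-19/2)) + (-4)·(-19/2−(-7)) + 1·(-7−3)) = ½·(-25/8 + 10 − 10) = -25/16, so the X-coordinate is (-25/16)/(-25/4) = 1/4.
[XWZ] = ½·(1·(-7−(-19/2)) + (-1/4)·(-19/2−(-12)) + 1·(-12−(-7))) = ½·(5/2 − 5/8 − 5) = -25/16, so the Y-coordinate is 1/4.
[XYW] = ½·(1·(3−(-7)) + (-4)·(-7−(-12)) + (-1/4)·(-12−3)) = ½·(10 − 20 + 15/4) = -25/8, so the Z-coordinate is 1/2.

(1/4, 1/4, 1/2)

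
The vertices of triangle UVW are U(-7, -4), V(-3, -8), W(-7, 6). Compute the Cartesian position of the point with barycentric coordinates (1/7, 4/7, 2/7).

P = (1/7)·U + (4/7)·V + (2/7)·W.
x-coordinate: (1/7)·(-7) + (4/7)·(-3) + (2/7)·(-7) = -33/7.
y-coordinate: (1/7)·(-4) + (4/7)·(-8) + (2/7)·6 = -24/7.

(-33/7, -24/7)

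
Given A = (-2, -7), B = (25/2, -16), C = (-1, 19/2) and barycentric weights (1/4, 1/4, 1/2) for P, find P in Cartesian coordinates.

(17/8, -1)

P = (1/4)·A + (1/4)·B + (1/2)·C.
x-coordinate: (1/4)·(-2) + (1/4)·(25/2) + (1/2)·(-1) = 17/8.
y-coordinate: (1/4)·(-7) + (1/4)·(-16) + (1/2)·(19/2) = -1.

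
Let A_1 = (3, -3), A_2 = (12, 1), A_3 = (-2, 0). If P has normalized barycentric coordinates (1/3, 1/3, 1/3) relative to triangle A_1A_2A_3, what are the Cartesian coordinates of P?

P = (1/3)·A_1 + (1/3)·A_2 + (1/3)·A_3.
x-coordinate: (1/3)·3 + (1/3)·12 + (1/3)·(-2) = 13/3.
y-coordinate: (1/3)·(-3) + (1/3)·1 + (1/3)·0 = -2/3.

(13/3, -2/3)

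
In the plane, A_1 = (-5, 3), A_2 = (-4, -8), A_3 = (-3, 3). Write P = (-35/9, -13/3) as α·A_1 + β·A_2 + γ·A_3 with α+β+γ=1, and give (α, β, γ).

Signed area of the reference triangle: [A_1A_2A_3] = ½·((-5)·(-8−3) + (-4)·(3−3) + (-3)·(3−(-8))) = ½·(55 + 0 − 33) = 11.
[PA_2A_3] = ½·((-35/9)·(-8−3) + (-4)·(3−(-13/3)) + (-3)·(-13/3−(-8))) = ½·(385/9 − 88/3 − 11) = 11/9, so the A_1-coordinate is (11/9)/11 = 1/9.
[A_1PA_3] = ½·((-5)·(-13/3−3) + (-35/9)·(3−3) + (-3)·(3−(-13/3))) = ½·(110/3 + 0 − 22) = 22/3, so the A_2-coordinate is 2/3.
[A_1A_2P] = ½·((-5)·(-8−(-13/3)) + (-4)·(-13/3−3) + (-35/9)·(3−(-8))) = ½·(55/3 + 88/3 − 385/9) = 22/9, so the A_3-coordinate is 2/9.

(1/9, 2/3, 2/9)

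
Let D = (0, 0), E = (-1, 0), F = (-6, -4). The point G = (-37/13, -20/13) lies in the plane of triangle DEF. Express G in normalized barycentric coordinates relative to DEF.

(1/13, 7/13, 5/13)

Signed area of the reference triangle: [DEF] = ½·(0·(0−(-4)) + (-1)·(-4−0) + (-6)·(0−0)) = ½·(0 + 4 + 0) = 2.
[GEF] = ½·((-37/13)·(0−(-4)) + (-1)·(-4−(-20/13)) + (-6)·(-20/13−0)) = ½·(-148/13 + 32/13 + 120/13) = 2/13, so the D-coordinate is (2/13)/2 = 1/13.
[DGF] = ½·(0·(-20/13−(-4)) + (-37/13)·(-4−0) + (-6)·(0−(-20/13))) = ½·(0 + 148/13 − 120/13) = 14/13, so the E-coordinate is 7/13.
[DEG] = ½·(0·(0−(-20/13)) + (-1)·(-20/13−0) + (-37/13)·(0−0)) = ½·(0 + 20/13 + 0) = 10/13, so the F-coordinate is 5/13.
Check: 1/13 + 7/13 + 5/13 = 1.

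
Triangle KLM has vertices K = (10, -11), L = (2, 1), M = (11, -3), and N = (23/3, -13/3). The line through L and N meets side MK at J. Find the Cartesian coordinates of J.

(21/2, -7)

Barycentric coordinates of N with respect to KLM: (1/3, 1/3, 1/3).
On side MK the L-coordinate is zero; dropping N's L-weight 1/3 and renormalizing the remaining 1/3 : 1/3 gives weights 1/2, 1/2 on M, K.
J = (1/2)·(11, -3) + (1/2)·(10, -11) = (21/2, -7).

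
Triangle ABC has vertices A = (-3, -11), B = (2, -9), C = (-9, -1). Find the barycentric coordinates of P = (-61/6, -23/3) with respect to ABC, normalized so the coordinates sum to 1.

Signed area of the reference triangle: [ABC] = ½·((-3)·(-9−(-1)) + 2·(-1−(-11)) + (-9)·(-11−(-9))) = ½·(24 + 20 + 18) = 31.
[PBC] = ½·((-61/6)·(-9−(-1)) + 2·(-1−(-23/3)) + (-9)·(-23/3−(-9))) = ½·(244/3 + 40/3 − 12) = 124/3, so the A-coordinate is (124/3)/31 = 4/3.
[APC] = ½·((-3)·(-23/3−(-1)) + (-61/6)·(-1−(-11)) + (-9)·(-11−(-23/3))) = ½·(20 − 305/3 + 30) = -155/6, so the B-coordinate is -5/6.
[ABP] = ½·((-3)·(-9−(-23/3)) + 2·(-23/3−(-11)) + (-61/6)·(-11−(-9))) = ½·(4 + 20/3 + 61/3) = 31/2, so the C-coordinate is 1/2.
Check: 4/3 − 5/6 + 1/2 = 1.

(4/3, -5/6, 1/2)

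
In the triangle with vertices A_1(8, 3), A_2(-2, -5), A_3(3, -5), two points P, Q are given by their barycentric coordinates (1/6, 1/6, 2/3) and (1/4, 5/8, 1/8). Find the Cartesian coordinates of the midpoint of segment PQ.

Barycentric coordinates of the midpoint are the average: (5/24, 19/48, 19/48).
Converting: (5/24)·A_1 + (19/48)·A_2 + (19/48)·A_3 = (33/16, -10/3).

(33/16, -10/3)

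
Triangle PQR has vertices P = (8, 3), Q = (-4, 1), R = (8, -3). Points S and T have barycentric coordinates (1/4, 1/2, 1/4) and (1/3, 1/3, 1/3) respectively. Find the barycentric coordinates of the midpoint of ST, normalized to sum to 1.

Since both coordinate triples sum to 1, the midpoint's barycentrics are the componentwise average.
(1/4+1/3)/2 = 7/24; similarly 5/12 and 7/24.

(7/24, 5/12, 7/24)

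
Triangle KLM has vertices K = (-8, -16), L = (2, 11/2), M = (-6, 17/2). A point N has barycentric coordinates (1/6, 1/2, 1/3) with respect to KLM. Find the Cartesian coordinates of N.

N = (1/6)·K + (1/2)·L + (1/3)·M.
x-coordinate: (1/6)·(-8) + (1/2)·2 + (1/3)·(-6) = -7/3.
y-coordinate: (1/6)·(-16) + (1/2)·(11/2) + (1/3)·(17/2) = 35/12.

(-7/3, 35/12)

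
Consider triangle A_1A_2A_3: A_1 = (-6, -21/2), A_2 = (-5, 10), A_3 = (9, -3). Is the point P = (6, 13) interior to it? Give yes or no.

no

Barycentric coordinates of P: (-37/60, 7/8, 89/120).
The three coordinates are negative, positive, positive; a point is interior exactly when all three are positive.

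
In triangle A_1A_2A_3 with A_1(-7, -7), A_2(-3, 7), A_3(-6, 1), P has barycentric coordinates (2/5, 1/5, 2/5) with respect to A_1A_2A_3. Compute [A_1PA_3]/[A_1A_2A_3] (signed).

1/5

The signed ratio [A_1PA_3]/[A_1A_2A_3] equals the barycentric coordinate of P at vertex A_2, which is 1/5.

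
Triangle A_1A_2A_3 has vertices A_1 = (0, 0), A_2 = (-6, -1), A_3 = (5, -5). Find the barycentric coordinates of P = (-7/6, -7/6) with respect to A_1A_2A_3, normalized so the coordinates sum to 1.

Signed area of the reference triangle: [A_1A_2A_3] = ½·(0·(-1−(-5)) + (-6)·(-5−0) + 5·(0−(-1))) = ½·(0 + 30 + 5) = 35/2.
[PA_2A_3] = ½·((-7/6)·(-1−(-5)) + (-6)·(-5−(-7/6)) + 5·(-7/6−(-1))) = ½·(-14/3 + 23 − 5/6) = 35/4, so the A_1-coordinate is (35/4)/(35/2) = 1/2.
[A_1PA_3] = ½·(0·(-7/6−(-5)) + (-7/6)·(-5−0) + 5·(0−(-7/6))) = ½·(0 + 35/6 + 35/6) = 35/6, so the A_2-coordinate is 1/3.
[A_1A_2P] = ½·(0·(-1−(-7/6)) + (-6)·(-7/6−0) + (-7/6)·(0−(-1))) = ½·(0 + 7 − 7/6) = 35/12, so the A_3-coordinate is 1/6.
Check: 1/2 + 1/3 + 1/6 = 1.

(1/2, 1/3, 1/6)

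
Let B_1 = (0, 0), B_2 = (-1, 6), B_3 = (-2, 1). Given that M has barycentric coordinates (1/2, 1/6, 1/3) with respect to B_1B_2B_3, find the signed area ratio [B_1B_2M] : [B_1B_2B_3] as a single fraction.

The signed ratio [B_1B_2M]/[B_1B_2B_3] equals the barycentric coordinate of M at vertex B_3, which is 1/3.

1/3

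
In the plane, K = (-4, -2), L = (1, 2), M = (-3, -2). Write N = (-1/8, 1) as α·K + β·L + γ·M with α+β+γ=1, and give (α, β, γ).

Signed area of the reference triangle: [KLM] = ½·((-4)·(2−(-2)) + 1·(-2−(-2)) + (-3)·(-2−2)) = ½·(-16 + 0 + 12) = -2.
[NLM] = ½·((-1/8)·(2−(-2)) + 1·(-2−1) + (-3)·(1−2)) = ½·(-1/2 − 3 + 3) = -1/4, so the K-coordinate is (-1/4)/(-2) = 1/8.
[KNM] = ½·((-4)·(1−(-2)) + (-1/8)·(-2−(-2)) + (-3)·(-2−1)) = ½·(-12 + 0 + 9) = -3/2, so the L-coordinate is 3/4.
[KLN] = ½·((-4)·(2−1) + 1·(1−(-2)) + (-1/8)·(-2−2)) = ½·(-4 + 3 + 1/2) = -1/4, so the M-coordinate is 1/8.
Check: 1/8 + 3/4 + 1/8 = 1.

(1/8, 3/4, 1/8)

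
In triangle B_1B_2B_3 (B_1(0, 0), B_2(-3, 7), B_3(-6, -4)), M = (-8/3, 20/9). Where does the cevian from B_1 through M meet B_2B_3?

Barycentric coordinates of M with respect to B_1B_2B_3: (1/3, 4/9, 2/9).
On side B_2B_3 the B_1-coordinate is zero; dropping M's B_1-weight 1/3 and renormalizing the remaining 4/9 : 2/9 gives weights 2/3, 1/3 on B_2, B_3.
N = (2/3)·(-3, 7) + (1/3)·(-6, -4) = (-4, 10/3).

(-4, 10/3)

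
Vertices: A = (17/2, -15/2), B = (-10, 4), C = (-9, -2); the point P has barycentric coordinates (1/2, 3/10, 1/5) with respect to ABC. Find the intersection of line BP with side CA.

Line BP meets CA where the B-coordinate vanishes; zeroing P's B-weight and renormalizing leaves C, A-weights 1/5 : 1/2 → (2/7, 5/7).
So Q = (2/7)·C + (5/7)·A = (7/2, -83/14).

(7/2, -83/14)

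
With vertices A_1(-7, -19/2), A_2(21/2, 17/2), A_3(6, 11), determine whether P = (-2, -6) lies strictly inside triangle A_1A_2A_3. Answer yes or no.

no

Barycentric coordinates of P: (386/499, 228/499, -115/499).
The three coordinates are positive, positive, negative; a point is interior exactly when all three are positive.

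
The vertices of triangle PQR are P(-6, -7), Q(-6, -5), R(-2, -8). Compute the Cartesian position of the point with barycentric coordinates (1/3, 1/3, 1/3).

S = (1/3)·P + (1/3)·Q + (1/3)·R.
x-coordinate: (1/3)·(-6) + (1/3)·(-6) + (1/3)·(-2) = -14/3.
y-coordinate: (1/3)·(-7) + (1/3)·(-5) + (1/3)·(-8) = -20/3.

(-14/3, -20/3)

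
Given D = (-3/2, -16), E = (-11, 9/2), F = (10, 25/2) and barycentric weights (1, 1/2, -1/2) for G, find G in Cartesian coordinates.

(-12, -20)

G = 1·D + (1/2)·E + (-1/2)·F.
x-coordinate: 1·(-3/2) + (1/2)·(-11) + (-1/2)·10 = -12.
y-coordinate: 1·(-16) + (1/2)·(9/2) + (-1/2)·(25/2) = -20.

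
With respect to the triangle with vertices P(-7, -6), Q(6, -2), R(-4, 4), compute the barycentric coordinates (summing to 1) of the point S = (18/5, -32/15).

(2/15, 4/5, 1/15)

Signed area of the reference triangle: [PQR] = ½·((-7)·(-2−4) + 6·(4−(-6)) + (-4)·(-6−(-2))) = ½·(42 + 60 + 16) = 59.
[SQR] = ½·((18/5)·(-2−4) + 6·(4−(-32/15)) + (-4)·(-32/15−(-2))) = ½·(-108/5 + 184/5 + 8/15) = 118/15, so the P-coordinate is (118/15)/59 = 2/15.
[PSR] = ½·((-7)·(-32/15−4) + (18/5)·(4−(-6)) + (-4)·(-6−(-32/15))) = ½·(644/15 + 36 + 232/15) = 236/5, so the Q-coordinate is 4/5.
[PQS] = ½·((-7)·(-2−(-32/15)) + 6·(-32/15−(-6)) + (18/5)·(-6−(-2))) = ½·(-14/15 + 116/5 − 72/5) = 59/15, so the R-coordinate is 1/15.
Check: 2/15 + 4/5 + 1/15 = 1.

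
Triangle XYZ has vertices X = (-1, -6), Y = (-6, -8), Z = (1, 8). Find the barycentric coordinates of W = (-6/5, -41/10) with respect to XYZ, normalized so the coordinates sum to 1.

Signed area of the reference triangle: [XYZ] = ½·((-1)·(-8−8) + (-6)·(8−(-6)) + 1·(-6−(-8))) = ½·(16 − 84 + 2) = -33.
[WYZ] = ½·((-6/5)·(-8−8) + (-6)·(8−(-41/10)) + 1·(-41/10−(-8))) = ½·(96/5 − 363/5 + 39/10) = -99/4, so the X-coordinate is (-99/4)/(-33) = 3/4.
[XWZ] = ½·((-1)·(-41/10−8) + (-6/5)·(8−(-6)) + 1·(-6−(-41/10))) = ½·(121/10 − 84/5 − 19/10) = -33/10, so the Y-coordinate is 1/10.
[XYW] = ½·((-1)·(-8−(-41/10)) + (-6)·(-41/10−(-6)) + (-6/5)·(-6−(-8))) = ½·(39/10 − 57/5 − 12/5) = -99/20, so the Z-coordinate is 3/20.

(3/4, 1/10, 3/20)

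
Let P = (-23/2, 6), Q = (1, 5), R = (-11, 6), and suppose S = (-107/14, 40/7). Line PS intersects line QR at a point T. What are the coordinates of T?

Barycentric coordinates of S with respect to PQR: (1/7, 2/7, 4/7).
On side QR the P-coordinate is zero; dropping S's P-weight 1/7 and renormalizing the remaining 2/7 : 4/7 gives weights 1/3, 2/3 on Q, R.
T = (1/3)·(1, 5) + (2/3)·(-11, 6) = (-7, 17/3).

(-7, 17/3)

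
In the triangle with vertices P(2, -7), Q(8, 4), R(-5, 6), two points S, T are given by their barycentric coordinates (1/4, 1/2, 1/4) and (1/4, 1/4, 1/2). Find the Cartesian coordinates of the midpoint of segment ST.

(13/8, 2)

Barycentric coordinates of the midpoint are the average: (1/4, 3/8, 3/8).
Converting: (1/4)·P + (3/8)·Q + (3/8)·R = (13/8, 2).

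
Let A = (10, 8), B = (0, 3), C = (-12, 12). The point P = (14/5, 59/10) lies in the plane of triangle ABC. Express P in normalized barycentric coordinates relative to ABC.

(2/5, 1/2, 1/10)

Signed area of the reference triangle: [ABC] = ½·(10·(3−12) + 0·(12−8) + (-12)·(8−3)) = ½·(-90 + 0 − 60) = -75.
[PBC] = ½·((14/5)·(3−12) + 0·(12−(59/10)) + (-12)·(59/10−3)) = ½·(-126/5 + 0 − 174/5) = -30, so the A-coordinate is (-30)/(-75) = 2/5.
[APC] = ½·(10·(59/10−12) + (14/5)·(12−8) + (-12)·(8−(59/10))) = ½·(-61 + 56/5 − 126/5) = -75/2, so the B-coordinate is 1/2.
[ABP] = ½·(10·(3−(59/10)) + 0·(59/10−8) + (14/5)·(8−3)) = ½·(-29 + 0 + 14) = -15/2, so the C-coordinate is 1/10.
Check: 2/5 + 1/2 + 1/10 = 1.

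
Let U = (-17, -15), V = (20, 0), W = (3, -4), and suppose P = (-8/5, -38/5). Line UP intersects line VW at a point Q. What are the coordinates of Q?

(26/3, -8/3)

Barycentric coordinates of P with respect to UVW: (2/5, 1/5, 2/5).
On side VW the U-coordinate is zero; dropping P's U-weight 2/5 and renormalizing the remaining 1/5 : 2/5 gives weights 1/3, 2/3 on V, W.
Q = (1/3)·(20, 0) + (2/3)·(3, -4) = (26/3, -8/3).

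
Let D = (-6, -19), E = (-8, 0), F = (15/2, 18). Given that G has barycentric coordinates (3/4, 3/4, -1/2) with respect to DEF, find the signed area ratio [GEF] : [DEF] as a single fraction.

3/4

The signed ratio [GEF]/[DEF] equals the barycentric coordinate of G at vertex D, which is 3/4.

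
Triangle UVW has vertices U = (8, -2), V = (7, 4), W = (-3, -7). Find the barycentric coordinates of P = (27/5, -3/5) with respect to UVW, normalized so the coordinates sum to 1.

Signed area of the reference triangle: [UVW] = ½·(8·(4−(-7)) + 7·(-7−(-2)) + (-3)·(-2−4)) = ½·(88 − 35 + 18) = 71/2.
[PVW] = ½·((27/5)·(4−(-7)) + 7·(-7−(-3/5)) + (-3)·(-3/5−4)) = ½·(297/5 − 224/5 + 69/5) = 71/5, so the U-coordinate is (71/5)/(71/2) = 2/5.
[UPW] = ½·(8·(-3/5−(-7)) + (27/5)·(-7−(-2)) + (-3)·(-2−(-3/5))) = ½·(256/5 − 27 + 21/5) = 71/5, so the V-coordinate is 2/5.
[UVP] = ½·(8·(4−(-3/5)) + 7·(-3/5−(-2)) + (27/5)·(-2−4)) = ½·(184/5 + 49/5 − 162/5) = 71/10, so the W-coordinate is 1/5.
Check: 2/5 + 2/5 + 1/5 = 1.

(2/5, 2/5, 1/5)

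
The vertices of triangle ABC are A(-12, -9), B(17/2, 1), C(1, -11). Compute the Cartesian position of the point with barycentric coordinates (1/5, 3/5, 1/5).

P = (1/5)·A + (3/5)·B + (1/5)·C.
x-coordinate: (1/5)·(-12) + (3/5)·(17/2) + (1/5)·1 = 29/10.
y-coordinate: (1/5)·(-9) + (3/5)·1 + (1/5)·(-11) = -17/5.

(29/10, -17/5)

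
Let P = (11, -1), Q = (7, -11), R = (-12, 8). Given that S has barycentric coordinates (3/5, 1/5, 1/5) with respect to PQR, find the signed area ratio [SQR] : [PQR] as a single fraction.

3/5

The signed ratio [SQR]/[PQR] equals the barycentric coordinate of S at vertex P, which is 3/5.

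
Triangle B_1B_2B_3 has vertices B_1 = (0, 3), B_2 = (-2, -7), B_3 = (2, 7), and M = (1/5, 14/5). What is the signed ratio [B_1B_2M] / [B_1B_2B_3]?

1/5

[B_1B_2B_3] = ½·(0·(-7−7) + (-2)·(7−3) + 2·(3−(-7))) = ½·(0 − 8 + 20) = 6.
[B_1B_2M] = ½·(0·(-7−(14/5)) + (-2)·(14/5−3) + (1/5)·(3−(-7))) = ½·(0 + 2/5 + 2) = 6/5, so the ratio is (6/5)/6 = 1/5.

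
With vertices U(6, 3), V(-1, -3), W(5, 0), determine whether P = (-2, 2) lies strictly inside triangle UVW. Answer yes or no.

no

Barycentric coordinates of P: (11/5, 23/15, -41/15).
The three coordinates are positive, positive, negative; a point is interior exactly when all three are positive.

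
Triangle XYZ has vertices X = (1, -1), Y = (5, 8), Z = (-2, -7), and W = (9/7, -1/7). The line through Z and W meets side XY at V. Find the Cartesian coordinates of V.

Barycentric coordinates of W with respect to XYZ: (3/7, 2/7, 2/7).
On side XY the Z-coordinate is zero; dropping W's Z-weight 2/7 and renormalizing the remaining 3/7 : 2/7 gives weights 3/5, 2/5 on X, Y.
V = (3/5)·(1, -1) + (2/5)·(5, 8) = (13/5, 13/5).

(13/5, 13/5)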